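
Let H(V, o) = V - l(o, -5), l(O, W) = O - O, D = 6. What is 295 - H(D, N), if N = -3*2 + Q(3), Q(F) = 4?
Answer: 289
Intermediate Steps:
l(O, W) = 0
N = -2 (N = -3*2 + 4 = -6 + 4 = -2)
H(V, o) = V (H(V, o) = V - 1*0 = V + 0 = V)
295 - H(D, N) = 295 - 1*6 = 295 - 6 = 289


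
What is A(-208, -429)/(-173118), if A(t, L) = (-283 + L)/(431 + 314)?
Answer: 356/64486455 ≈ 5.5205e-6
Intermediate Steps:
A(t, L) = -283/745 + L/745 (A(t, L) = (-283 + L)/745 = (-283 + L)*(1/745) = -283/745 + L/745)
A(-208, -429)/(-173118) = (-283/745 + (1/745)*(-429))/(-173118) = (-283/745 - 429/745)*(-1/173118) = -712/745*(-1/173118) = 356/64486455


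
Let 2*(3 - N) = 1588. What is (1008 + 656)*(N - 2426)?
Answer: -5353088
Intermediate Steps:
N = -791 (N = 3 - ½*1588 = 3 - 794 = -791)
(1008 + 656)*(N - 2426) = (1008 + 656)*(-791 - 2426) = 1664*(-3217) = -5353088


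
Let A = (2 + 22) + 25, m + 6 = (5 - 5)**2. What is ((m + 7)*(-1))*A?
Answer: -49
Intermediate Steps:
m = -6 (m = -6 + (5 - 5)**2 = -6 + 0**2 = -6 + 0 = -6)
A = 49 (A = 24 + 25 = 49)
((m + 7)*(-1))*A = ((-6 + 7)*(-1))*49 = (1*(-1))*49 = -1*49 = -49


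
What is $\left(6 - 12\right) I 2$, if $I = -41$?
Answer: $492$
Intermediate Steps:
$\left(6 - 12\right) I 2 = \left(6 - 12\right) \left(-41\right) 2 = \left(-6\right) \left(-41\right) 2 = 246 \cdot 2 = 492$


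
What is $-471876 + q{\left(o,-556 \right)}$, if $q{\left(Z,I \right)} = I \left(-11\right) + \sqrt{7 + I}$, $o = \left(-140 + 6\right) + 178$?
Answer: $-465760 + 3 i \sqrt{61} \approx -4.6576 \cdot 10^{5} + 23.431 i$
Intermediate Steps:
$o = 44$ ($o = -134 + 178 = 44$)
$q{\left(Z,I \right)} = \sqrt{7 + I} - 11 I$ ($q{\left(Z,I \right)} = - 11 I + \sqrt{7 + I} = \sqrt{7 + I} - 11 I$)
$-471876 + q{\left(o,-556 \right)} = -471876 + \left(\sqrt{7 - 556} - -6116\right) = -471876 + \left(\sqrt{-549} + 6116\right) = -471876 + \left(3 i \sqrt{61} + 6116\right) = -471876 + \left(6116 + 3 i \sqrt{61}\right) = -465760 + 3 i \sqrt{61}$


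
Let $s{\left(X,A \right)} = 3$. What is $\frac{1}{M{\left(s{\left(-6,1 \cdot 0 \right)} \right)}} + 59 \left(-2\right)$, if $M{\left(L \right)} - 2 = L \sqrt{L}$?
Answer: $- \frac{2716}{23} + \frac{3 \sqrt{3}}{23} \approx -117.86$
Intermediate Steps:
$M{\left(L \right)} = 2 + L^{\frac{3}{2}}$ ($M{\left(L \right)} = 2 + L \sqrt{L} = 2 + L^{\frac{3}{2}}$)
$\frac{1}{M{\left(s{\left(-6,1 \cdot 0 \right)} \right)}} + 59 \left(-2\right) = \frac{1}{2 + 3^{\frac{3}{2}}} + 59 \left(-2\right) = \frac{1}{2 + 3 \sqrt{3}} - 118 = -118 + \frac{1}{2 + 3 \sqrt{3}}$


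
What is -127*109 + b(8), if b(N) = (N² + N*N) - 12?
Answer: -13727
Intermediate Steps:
b(N) = -12 + 2*N² (b(N) = (N² + N²) - 12 = 2*N² - 12 = -12 + 2*N²)
-127*109 + b(8) = -127*109 + (-12 + 2*8²) = -13843 + (-12 + 2*64) = -13843 + (-12 + 128) = -13843 + 116 = -13727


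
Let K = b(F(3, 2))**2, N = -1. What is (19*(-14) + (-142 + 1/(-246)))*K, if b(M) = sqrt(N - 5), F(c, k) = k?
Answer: 100369/41 ≈ 2448.0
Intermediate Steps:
b(M) = I*sqrt(6) (b(M) = sqrt(-1 - 5) = sqrt(-6) = I*sqrt(6))
K = -6 (K = (I*sqrt(6))**2 = -6)
(19*(-14) + (-142 + 1/(-246)))*K = (19*(-14) + (-142 + 1/(-246)))*(-6) = (-266 + (-142 - 1/246))*(-6) = (-266 - 34933/246)*(-6) = -100369/246*(-6) = 100369/41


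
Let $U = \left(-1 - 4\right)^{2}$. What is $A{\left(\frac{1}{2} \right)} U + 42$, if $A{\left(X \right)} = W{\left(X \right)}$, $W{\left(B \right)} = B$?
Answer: $\frac{109}{2} \approx 54.5$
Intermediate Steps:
$A{\left(X \right)} = X$
$U = 25$ ($U = \left(-5\right)^{2} = 25$)
$A{\left(\frac{1}{2} \right)} U + 42 = \frac{1}{2} \cdot 25 + 42 = \frac{25}{2} + 42 = \frac{109}{2}$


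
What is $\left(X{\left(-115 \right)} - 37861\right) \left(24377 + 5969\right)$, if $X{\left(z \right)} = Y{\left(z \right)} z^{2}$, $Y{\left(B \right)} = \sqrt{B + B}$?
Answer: $-1148929906 + 401325850 i \sqrt{230} \approx -1.1489 \cdot 10^{9} + 6.0864 \cdot 10^{9} i$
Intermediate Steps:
$Y{\left(B \right)} = \sqrt{2} \sqrt{B}$ ($Y{\left(B \right)} = \sqrt{2 B} = \sqrt{2} \sqrt{B}$)
$X{\left(z \right)} = \sqrt{2} z^{\frac{5}{2}}$ ($X{\left(z \right)} = \sqrt{2} \sqrt{z} z^{2} = \sqrt{2} z^{\frac{5}{2}}$)
$\left(X{\left(-115 \right)} - 37861\right) \left(24377 + 5969\right) = \left(\sqrt{2} \left(-115\right)^{\frac{5}{2}} - 37861\right) \left(24377 + 5969\right) = \left(\sqrt{2} \cdot 13225 i \sqrt{115} - 37861\right) 30346 = \left(13225 i \sqrt{230} - 37861\right) 30346 = \left(-37861 + 13225 i \sqrt{230}\right) 30346 = -1148929906 + 401325850 i \sqrt{230}$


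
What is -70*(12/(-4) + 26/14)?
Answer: 80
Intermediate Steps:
-70*(12/(-4) + 26/14) = -70*(12*(-¼) + 26*(1/14)) = -70*(-3 + 13/7) = -70*(-8/7) = 80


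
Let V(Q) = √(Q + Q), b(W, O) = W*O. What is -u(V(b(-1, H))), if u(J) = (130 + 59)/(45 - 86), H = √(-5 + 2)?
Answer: 189/41 ≈ 4.6098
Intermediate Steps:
H = I*√3 (H = √(-3) = I*√3 ≈ 1.732*I)
b(W, O) = O*W
V(Q) = √2*√Q (V(Q) = √(2*Q) = √2*√Q)
u(J) = -189/41 (u(J) = 189/(-41) = 189*(-1/41) = -189/41)
-u(V(b(-1, H))) = -1*(-189/41) = 189/41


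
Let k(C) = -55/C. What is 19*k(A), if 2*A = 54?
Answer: -1045/27 ≈ -38.704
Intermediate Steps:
A = 27 (A = (½)*54 = 27)
19*k(A) = 19*(-55/27) = -1045/27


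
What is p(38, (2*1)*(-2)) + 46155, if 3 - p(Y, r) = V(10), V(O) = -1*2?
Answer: 46160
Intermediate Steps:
V(O) = -2
p(Y, r) = 5 (p(Y, r) = 3 - 1*(-2) = 3 + 2 = 5)
p(38, (2*1)*(-2)) + 46155 = 5 + 46155 = 46160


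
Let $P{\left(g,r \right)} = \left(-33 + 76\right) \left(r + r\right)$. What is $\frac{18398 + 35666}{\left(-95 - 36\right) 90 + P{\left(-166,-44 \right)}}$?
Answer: $- \frac{27032}{7787} \approx -3.4714$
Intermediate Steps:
$P{\left(g,r \right)} = 86 r$ ($P{\left(g,r \right)} = 43 \cdot 2 r = 86 r$)
$\frac{18398 + 35666}{\left(-95 - 36\right) 90 + P{\left(-166,-44 \right)}} = \frac{18398 + 35666}{\left(-95 - 36\right) 90 + 86 \left(-44\right)} = \frac{54064}{\left(-131\right) 90 - 3784} = \frac{54064}{-11790 - 3784} = \frac{54064}{-15574} = 54064 \left(- \frac{1}{15574}\right) = - \frac{27032}{7787}$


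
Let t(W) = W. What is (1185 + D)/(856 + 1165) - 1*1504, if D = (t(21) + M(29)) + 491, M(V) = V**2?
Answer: -64618/43 ≈ -1502.7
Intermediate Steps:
D = 1353 (D = (21 + 29**2) + 491 = (21 + 841) + 491 = 862 + 491 = 1353)
(1185 + D)/(856 + 1165) - 1*1504 = (1185 + 1353)/(856 + 1165) - 1*1504 = 2538/2021 - 1504 = 2538*(1/2021) - 1504 = 54/43 - 1504 = -64618/43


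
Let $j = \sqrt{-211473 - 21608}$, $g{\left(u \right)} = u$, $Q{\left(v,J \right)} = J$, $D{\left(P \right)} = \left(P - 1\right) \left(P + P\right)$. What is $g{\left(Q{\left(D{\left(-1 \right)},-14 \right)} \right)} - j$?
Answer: $-14 - i \sqrt{233081} \approx -14.0 - 482.78 i$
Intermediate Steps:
$D{\left(P \right)} = 2 P \left(-1 + P\right)$ ($D{\left(P \right)} = \left(-1 + P\right) 2 P = 2 P \left(-1 + P\right)$)
$j = i \sqrt{233081}$ ($j = \sqrt{-233081} = i \sqrt{233081} \approx 482.78 i$)
$g{\left(Q{\left(D{\left(-1 \right)},-14 \right)} \right)} - j = -14 - i \sqrt{233081}$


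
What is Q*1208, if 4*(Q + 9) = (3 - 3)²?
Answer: -10872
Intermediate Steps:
Q = -9 (Q = -9 + (3 - 3)²/4 = -9 + (¼)*0² = -9 + (¼)*0 = -9 + 0 = -9)
Q*1208 = -9*1208 = -10872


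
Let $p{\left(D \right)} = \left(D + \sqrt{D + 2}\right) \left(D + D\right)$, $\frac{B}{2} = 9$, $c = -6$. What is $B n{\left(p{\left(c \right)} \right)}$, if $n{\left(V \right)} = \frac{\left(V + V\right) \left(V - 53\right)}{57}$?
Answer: $\frac{9504}{19} - \frac{26208 i}{19} \approx 500.21 - 1379.4 i$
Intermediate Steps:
$B = 18$ ($B = 2 \cdot 9 = 18$)
$p{\left(D \right)} = 2 D \left(D + \sqrt{2 + D}\right)$ ($p{\left(D \right)} = \left(D + \sqrt{2 + D}\right) 2 D = 2 D \left(D + \sqrt{2 + D}\right)$)
$n{\left(V \right)} = \frac{2 V \left(-53 + V\right)}{57}$ ($n{\left(V \right)} = 2 V \left(-53 + V\right) \frac{1}{57} = \frac{2 V \left(-53 + V\right)}{57}$)
$B n{\left(p{\left(c \right)} \right)} = 18 \frac{2 \cdot 2 \left(-6\right) \left(-6 + \sqrt{2 - 6}\right) \left(-53 + 2 \left(-6\right) \left(-6 + \sqrt{2 - 6}\right)\right)}{57} = 18 \frac{2 \cdot 2 \left(-6\right) \left(-6 + \sqrt{-4}\right) \left(-53 + 2 \left(-6\right) \left(-6 + \sqrt{-4}\right)\right)}{57} = 18 \frac{2 \cdot 2 \left(-6\right) \left(-6 + 2 i\right) \left(-53 + 2 \left(-6\right) \left(-6 + 2 i\right)\right)}{57} = 18 \frac{2 \left(72 - 24 i\right) \left(-53 + \left(72 - 24 i\right)\right)}{57} = 18 \frac{2 \left(72 - 24 i\right) \left(19 - 24 i\right)}{57} = 18 \frac{2 \left(19 - 24 i\right) \left(72 - 24 i\right)}{57} = \frac{12 \left(19 - 24 i\right) \left(72 - 24 i\right)}{19}$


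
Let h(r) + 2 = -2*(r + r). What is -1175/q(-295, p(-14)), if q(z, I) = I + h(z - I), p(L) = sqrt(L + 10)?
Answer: -692075/693892 + 5875*I/693892 ≈ -0.99738 + 0.0084667*I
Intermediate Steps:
p(L) = sqrt(10 + L)
h(r) = -2 - 4*r (h(r) = -2 - 2*(r + r) = -2 - 4*r)
q(z, I) = -2 - 4*z + 5*I (q(z, I) = I + (-2 - 4*(z - I)) = I + (-2 + (-4*z + 4*I)) = I + (-2 - 4*z + 4*I) = -2 - 4*z + 5*I)
-1175/q(-295, p(-14)) = -1175/(-2 - 4*(-295) + 5*sqrt(10 - 14)) = -1175/(-2 + 1180 + 5*sqrt(-4)) = -1175/(-2 + 1180 + 5*(2*I)) = -1175/(-2 + 1180 + 10*I) = -1175*(1178 - 10*I)/1387784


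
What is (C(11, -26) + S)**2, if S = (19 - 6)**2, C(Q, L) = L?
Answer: 20449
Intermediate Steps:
S = 169 (S = 13**2 = 169)
(C(11, -26) + S)**2 = (-26 + 169)**2 = 143**2 = 20449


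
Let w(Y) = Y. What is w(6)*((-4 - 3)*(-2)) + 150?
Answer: 234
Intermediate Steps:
w(6)*((-4 - 3)*(-2)) + 150 = 6*((-4 - 3)*(-2)) + 150 = 6*(-7*(-2)) + 150 = 6*14 + 150 = 84 + 150 = 234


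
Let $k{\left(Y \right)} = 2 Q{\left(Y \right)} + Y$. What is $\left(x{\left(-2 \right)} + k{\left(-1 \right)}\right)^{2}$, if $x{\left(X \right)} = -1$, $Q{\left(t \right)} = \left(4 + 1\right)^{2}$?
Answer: $2304$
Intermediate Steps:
$Q{\left(t \right)} = 25$ ($Q{\left(t \right)} = 5^{2} = 25$)
$k{\left(Y \right)} = 50 + Y$ ($k{\left(Y \right)} = 2 \cdot 25 + Y = 50 + Y$)
$\left(x{\left(-2 \right)} + k{\left(-1 \right)}\right)^{2} = \left(-1 + \left(50 - 1\right)\right)^{2} = \left(-1 + 49\right)^{2} = 48^{2} = 2304$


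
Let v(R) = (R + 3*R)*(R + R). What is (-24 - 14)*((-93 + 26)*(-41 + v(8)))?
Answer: 1199166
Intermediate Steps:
v(R) = 8*R² (v(R) = (4*R)*(2*R) = 8*R²)
(-24 - 14)*((-93 + 26)*(-41 + v(8))) = (-24 - 14)*((-93 + 26)*(-41 + 8*8²)) = -(-2546)*(-41 + 8*64) = -(-2546)*(-41 + 512) = -(-2546)*471 = -38*(-31557) = 1199166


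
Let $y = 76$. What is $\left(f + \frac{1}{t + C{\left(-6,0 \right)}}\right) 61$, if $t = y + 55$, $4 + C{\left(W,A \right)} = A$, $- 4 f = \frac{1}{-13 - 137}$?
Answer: $\frac{44347}{76200} \approx 0.58198$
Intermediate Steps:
$f = \frac{1}{600}$ ($f = - \frac{1}{4 \left(-13 - 137\right)} = - \frac{1}{4 \left(-150\right)} = \left(- \frac{1}{4}\right) \left(- \frac{1}{150}\right) = \frac{1}{600} \approx 0.0016667$)
$C{\left(W,A \right)} = -4 + A$
$t = 131$ ($t = 76 + 55 = 131$)
$\left(f + \frac{1}{t + C{\left(-6,0 \right)}}\right) 61 = \left(\frac{1}{600} + \frac{1}{131 + \left(-4 + 0\right)}\right) 61 = \left(\frac{1}{600} + \frac{1}{131 - 4}\right) 61 = \left(\frac{1}{600} + \frac{1}{127}\right) 61 = \frac{727}{76200} \cdot 61 = \frac{44347}{76200}$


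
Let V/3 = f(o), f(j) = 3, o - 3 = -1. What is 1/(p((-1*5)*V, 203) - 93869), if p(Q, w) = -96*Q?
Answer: -1/89549 ≈ -1.1167e-5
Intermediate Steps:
o = 2 (o = 3 - 1 = 2)
V = 9 (V = 3*3 = 9)
p(Q, w) = -96*Q
1/(p((-1*5)*V, 203) - 93869) = 1/(-96*(-1*5)*9 - 93869) = 1/(-(-480)*9 - 93869) = 1/(-96*(-45) - 93869) = 1/(4320 - 93869) = 1/(-89549) = -1/89549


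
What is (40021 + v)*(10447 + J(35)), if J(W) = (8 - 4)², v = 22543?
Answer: 654607132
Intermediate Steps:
J(W) = 16 (J(W) = 4² = 16)
(40021 + v)*(10447 + J(35)) = (40021 + 22543)*(10447 + 16) = 62564*10463 = 654607132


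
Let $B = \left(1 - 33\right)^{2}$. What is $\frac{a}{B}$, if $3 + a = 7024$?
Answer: $\frac{7021}{1024} \approx 6.8564$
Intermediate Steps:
$a = 7021$ ($a = -3 + 7024 = 7021$)
$B = 1024$ ($B = \left(1 - 33\right)^{2} = \left(-32\right)^{2} = 1024$)
$\frac{a}{B} = \frac{7021}{1024}$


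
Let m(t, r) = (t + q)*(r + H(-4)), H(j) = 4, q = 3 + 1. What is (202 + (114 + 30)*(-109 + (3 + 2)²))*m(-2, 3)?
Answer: -166516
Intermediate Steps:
q = 4
m(t, r) = (4 + r)*(4 + t) (m(t, r) = (t + 4)*(r + 4) = (4 + t)*(4 + r) = (4 + r)*(4 + t))
(202 + (114 + 30)*(-109 + (3 + 2)²))*m(-2, 3) = (202 + (114 + 30)*(-109 + (3 + 2)²))*(16 + 4*3 + 4*(-2) + 3*(-2)) = (202 + 144*(-109 + 5²))*(16 + 12 - 8 - 6) = (202 + 144*(-109 + 25))*14 = (202 + 144*(-84))*14 = (202 - 12096)*14 = -11894*14 = -166516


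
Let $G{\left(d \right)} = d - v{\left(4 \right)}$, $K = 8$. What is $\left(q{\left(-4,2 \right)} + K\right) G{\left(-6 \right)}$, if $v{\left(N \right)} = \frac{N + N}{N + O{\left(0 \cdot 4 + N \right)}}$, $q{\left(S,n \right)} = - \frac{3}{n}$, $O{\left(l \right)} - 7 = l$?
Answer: $- \frac{637}{15} \approx -42.467$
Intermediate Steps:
$O{\left(l \right)} = 7 + l$
$v{\left(N \right)} = \frac{2 N}{7 + 2 N}$ ($v{\left(N \right)} = \frac{N + N}{N + \left(7 + \left(0 \cdot 4 + N\right)\right)} = \frac{2 N}{N + \left(7 + \left(0 + N\right)\right)} = \frac{2 N}{N + \left(7 + N\right)} = \frac{2 N}{7 + 2 N}$)
$G{\left(d \right)} = - \frac{8}{15} + d$ ($G{\left(d \right)} = d - 2 \cdot 4 \frac{1}{7 + 2 \cdot 4} = d - 2 \cdot 4 \frac{1}{7 + 8} = d - 2 \cdot 4 \cdot \frac{1}{15} = d - \frac{8}{15} = - \frac{8}{15} + d$)
$\left(q{\left(-4,2 \right)} + K\right) G{\left(-6 \right)} = \left(- \frac{3}{2} + 8\right) \left(- \frac{8}{15} - 6\right) = \left(\left(-3\right) \frac{1}{2} + 8\right) \left(- \frac{98}{15}\right) = \left(- \frac{3}{2} + 8\right) \left(- \frac{98}{15}\right) = \frac{13}{2} \left(- \frac{98}{15}\right) = - \frac{637}{15}$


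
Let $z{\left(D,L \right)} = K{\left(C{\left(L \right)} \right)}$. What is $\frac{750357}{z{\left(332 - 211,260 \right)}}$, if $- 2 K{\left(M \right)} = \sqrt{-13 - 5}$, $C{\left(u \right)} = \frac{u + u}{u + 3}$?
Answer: $250119 i \sqrt{2} \approx 3.5372 \cdot 10^{5} i$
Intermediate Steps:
$C{\left(u \right)} = \frac{2 u}{3 + u}$
$K{\left(M \right)} = - \frac{3 i \sqrt{2}}{2}$ ($K{\left(M \right)} = - \frac{\sqrt{-13 - 5}}{2} = - \frac{\sqrt{-18}}{2} = - \frac{3 i \sqrt{2}}{2}$)
$z{\left(D,L \right)} = - \frac{3 i \sqrt{2}}{2}$
$\frac{750357}{z{\left(332 - 211,260 \right)}} = \frac{750357}{\left(- \frac{3}{2}\right) i \sqrt{2}} = 750357 \frac{i \sqrt{2}}{3} = 250119 i \sqrt{2}$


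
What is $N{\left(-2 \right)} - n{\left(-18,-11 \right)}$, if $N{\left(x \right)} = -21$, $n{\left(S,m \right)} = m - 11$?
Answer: $1$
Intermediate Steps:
$n{\left(S,m \right)} = -11 + m$
$N{\left(-2 \right)} - n{\left(-18,-11 \right)} = -21 - \left(-11 - 11\right) = -21 - -22 = -21 + 22 = 1$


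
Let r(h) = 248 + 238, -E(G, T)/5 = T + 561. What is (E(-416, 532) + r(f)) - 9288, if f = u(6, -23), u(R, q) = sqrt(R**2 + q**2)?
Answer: -14267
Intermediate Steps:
E(G, T) = -2805 - 5*T (E(G, T) = -5*(T + 561) = -5*(561 + T) = -2805 - 5*T)
f = sqrt(565) (f = sqrt(6**2 + (-23)**2) = sqrt(36 + 529) = sqrt(565) ≈ 23.770)
r(h) = 486
(E(-416, 532) + r(f)) - 9288 = ((-2805 - 5*532) + 486) - 9288 = ((-2805 - 2660) + 486) - 9288 = (-5465 + 486) - 9288 = -4979 - 9288 = -14267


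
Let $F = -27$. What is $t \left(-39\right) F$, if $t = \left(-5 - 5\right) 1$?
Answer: $-10530$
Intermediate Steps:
$t = -10$ ($t = \left(-10\right) 1 = -10$)
$t \left(-39\right) F = \left(-10\right) \left(-39\right) \left(-27\right) = 390 \left(-27\right) = -10530$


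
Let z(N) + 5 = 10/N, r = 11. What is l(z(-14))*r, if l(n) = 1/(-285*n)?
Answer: 77/11400 ≈ 0.0067544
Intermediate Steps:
z(N) = -5 + 10/N
l(n) = -1/(285*n)
l(z(-14))*r = -1/(285*(-5 + 10/(-14)))*11 = -1/(285*(-5 + 10*(-1/14)))*11 = -1/(285*(-5 - 5/7))*11 = -1/(285*(-40/7))*11 = -1/285*(-7/40)*11 = (7/11400)*11 = 77/11400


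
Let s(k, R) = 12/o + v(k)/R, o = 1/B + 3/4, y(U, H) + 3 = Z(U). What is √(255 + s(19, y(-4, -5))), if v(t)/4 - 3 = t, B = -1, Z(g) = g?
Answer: √9527/7 ≈ 13.944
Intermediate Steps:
v(t) = 12 + 4*t
y(U, H) = -3 + U
o = -¼ (o = 1/(-1) + 3/4 = 1*(-1) + 3*(¼) = -1 + ¾ = -¼ ≈ -0.25000)
s(k, R) = -48 + (12 + 4*k)/R (s(k, R) = 12/(-¼) + (12 + 4*k)/R = 12*(-4) + (12 + 4*k)/R = -48 + (12 + 4*k)/R)
√(255 + s(19, y(-4, -5))) = √(255 + 4*(3 + 19 - 12*(-3 - 4))/(-3 - 4)) = √(255 + 4*(3 + 19 - 12*(-7))/(-7)) = √(255 + 4*(-⅐)*(3 + 19 + 84)) = √(255 + 4*(-⅐)*106) = √(255 - 424/7) = √(1361/7) = √9527/7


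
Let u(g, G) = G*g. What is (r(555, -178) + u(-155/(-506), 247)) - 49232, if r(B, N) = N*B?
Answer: -74860847/506 ≈ -1.4795e+5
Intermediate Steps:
r(B, N) = B*N
(r(555, -178) + u(-155/(-506), 247)) - 49232 = (555*(-178) + 247*(-155/(-506))) - 49232 = (-98790 + 247*(-155*(-1/506))) - 49232 = (-98790 + 247*(155/506)) - 49232 = (-98790 + 38285/506) - 49232 = -49949455/506 - 49232 = -74860847/506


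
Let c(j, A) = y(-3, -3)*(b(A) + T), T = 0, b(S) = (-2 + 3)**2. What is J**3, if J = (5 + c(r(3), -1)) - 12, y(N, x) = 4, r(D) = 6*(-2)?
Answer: -27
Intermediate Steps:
r(D) = -12
b(S) = 1 (b(S) = 1**2 = 1)
c(j, A) = 4 (c(j, A) = 4*(1 + 0) = 4*1 = 4)
J = -3 (J = (5 + 4) - 12 = 9 - 12 = -3)
J**3 = (-3)**3 = -27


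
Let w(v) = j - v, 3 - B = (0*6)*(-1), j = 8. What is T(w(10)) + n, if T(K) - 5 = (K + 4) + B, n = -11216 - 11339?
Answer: -22545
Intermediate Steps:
B = 3 (B = 3 - 0*6*(-1) = 3 - 0*(-1) = 3 - 1*0 = 3 + 0 = 3)
w(v) = 8 - v
n = -22555
T(K) = 12 + K (T(K) = 5 + ((K + 4) + 3) = 5 + ((4 + K) + 3) = 5 + (7 + K) = 12 + K)
T(w(10)) + n = (12 + (8 - 1*10)) - 22555 = (12 + (8 - 10)) - 22555 = (12 - 2) - 22555 = 10 - 22555 = -22545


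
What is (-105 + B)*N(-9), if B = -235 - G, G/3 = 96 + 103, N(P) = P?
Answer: 8433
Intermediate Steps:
G = 597 (G = 3*(96 + 103) = 3*199 = 597)
B = -832 (B = -235 - 1*597 = -235 - 597 = -832)
(-105 + B)*N(-9) = (-105 - 832)*(-9) = -937*(-9) = 8433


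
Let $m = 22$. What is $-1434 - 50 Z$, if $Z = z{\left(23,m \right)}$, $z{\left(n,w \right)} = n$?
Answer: $-2584$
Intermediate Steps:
$Z = 23$
$-1434 - 50 Z = -1434 - 1150 = -2584$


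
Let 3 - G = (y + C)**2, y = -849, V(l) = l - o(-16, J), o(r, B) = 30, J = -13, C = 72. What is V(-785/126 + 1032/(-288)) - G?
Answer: 152128919/252 ≈ 6.0369e+5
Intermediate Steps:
V(l) = -30 + l (V(l) = l - 1*30 = l - 30 = -30 + l)
G = -603726 (G = 3 - (-849 + 72)**2 = 3 - 1*(-777)**2 = 3 - 1*603729 = 3 - 603729 = -603726)
V(-785/126 + 1032/(-288)) - G = (-30 + (-785/126 + 1032/(-288))) - 1*(-603726) = (-30 + (-785*1/126 + 1032*(-1/288))) + 603726 = (-30 + (-785/126 - 43/12)) + 603726 = (-30 - 2473/252) + 603726 = -10033/252 + 603726 = 152128919/252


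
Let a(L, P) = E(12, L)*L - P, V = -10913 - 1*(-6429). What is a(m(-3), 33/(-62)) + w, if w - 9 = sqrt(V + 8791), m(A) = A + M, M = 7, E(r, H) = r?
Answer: 3567/62 + sqrt(4307) ≈ 123.16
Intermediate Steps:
m(A) = 7 + A (m(A) = A + 7 = 7 + A)
V = -4484 (V = -10913 + 6429 = -4484)
a(L, P) = -P + 12*L (a(L, P) = 12*L - P = -P + 12*L)
w = 9 + sqrt(4307) (w = 9 + sqrt(-4484 + 8791) = 9 + sqrt(4307) ≈ 74.628)
a(m(-3), 33/(-62)) + w = (-33/(-62) + 12*(7 - 3)) + (9 + sqrt(4307)) = (-33*(-1)/62 + 12*4) + (9 + sqrt(4307)) = (-1*(-33/62) + 48) + (9 + sqrt(4307)) = (33/62 + 48) + (9 + sqrt(4307)) = 3009/62 + (9 + sqrt(4307)) = 3567/62 + sqrt(4307)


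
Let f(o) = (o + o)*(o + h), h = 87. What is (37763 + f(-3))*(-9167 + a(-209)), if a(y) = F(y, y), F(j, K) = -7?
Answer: -341814066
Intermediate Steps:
a(y) = -7
f(o) = 2*o*(87 + o) (f(o) = (o + o)*(o + 87) = (2*o)*(87 + o) = 2*o*(87 + o))
(37763 + f(-3))*(-9167 + a(-209)) = (37763 + 2*(-3)*(87 - 3))*(-9167 - 7) = (37763 + 2*(-3)*84)*(-9174) = (37763 - 504)*(-9174) = 37259*(-9174) = -341814066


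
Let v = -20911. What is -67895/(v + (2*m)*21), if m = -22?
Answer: 13579/4367 ≈ 3.1095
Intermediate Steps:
-67895/(v + (2*m)*21) = -67895/(-20911 + (2*(-22))*21) = -67895/(-20911 - 44*21) = -67895/(-20911 - 924) = -67895/(-21835) = -67895*(-1/21835) = 13579/4367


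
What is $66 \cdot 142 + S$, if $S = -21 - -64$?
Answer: $9415$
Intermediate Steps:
$S = 43$ ($S = -21 + 64 = 43$)
$66 \cdot 142 + S = 66 \cdot 142 + 43 = 9372 + 43 = 9415$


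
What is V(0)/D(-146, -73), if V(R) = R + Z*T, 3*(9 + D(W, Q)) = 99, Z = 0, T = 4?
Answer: 0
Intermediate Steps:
D(W, Q) = 24 (D(W, Q) = -9 + (⅓)*99 = -9 + 33 = 24)
V(R) = R (V(R) = R + 0*4 = R + 0 = R)
V(0)/D(-146, -73) = 0/24 = 0*(1/24) = 0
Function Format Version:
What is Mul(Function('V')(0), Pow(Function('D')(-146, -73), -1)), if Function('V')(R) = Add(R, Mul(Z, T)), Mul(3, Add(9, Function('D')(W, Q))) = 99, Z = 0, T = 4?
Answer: 0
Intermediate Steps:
Function('D')(W, Q) = 24 (Function('D')(W, Q) = Add(-9, Mul(Rational(1, 3), 99)) = Add(-9, 33) = 24)
Function('V')(R) = R (Function('V')(R) = Add(R, Mul(0, 4)) = Add(R, 0) = R)
Mul(Function('V')(0), Pow(Function('D')(-146, -73), -1)) = Mul(0, Pow(24, -1)) = Mul(0, Rational(1, 24)) = 0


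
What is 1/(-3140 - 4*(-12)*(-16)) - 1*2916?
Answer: -11395729/3908 ≈ -2916.0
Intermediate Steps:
1/(-3140 - 4*(-12)*(-16)) - 1*2916 = 1/(-3140 + 48*(-16)) - 2916 = 1/(-3140 - 768) - 2916 = 1/(-3908) - 2916 = -1/3908 - 2916 = -11395729/3908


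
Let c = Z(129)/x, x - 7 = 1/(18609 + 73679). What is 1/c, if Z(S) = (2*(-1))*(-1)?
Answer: 646017/184576 ≈ 3.5000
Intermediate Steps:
x = 646017/92288 (x = 7 + 1/(18609 + 73679) = 7 + 1/92288 = 646017/92288 ≈ 7.0000)
Z(S) = 2 (Z(S) = -2*(-1) = 2)
c = 184576/646017 (c = 2/(646017/92288) = 2*(92288/646017) = 184576/646017 ≈ 0.28571)
1/c = 1/(184576/646017) = 646017/184576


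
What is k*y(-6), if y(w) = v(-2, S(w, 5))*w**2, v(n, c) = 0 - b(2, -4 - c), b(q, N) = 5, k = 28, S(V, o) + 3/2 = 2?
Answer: -5040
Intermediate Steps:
S(V, o) = 1/2 (S(V, o) = -3/2 + 2 = 1/2)
v(n, c) = -5 (v(n, c) = 0 - 1*5 = 0 - 5 = -5)
y(w) = -5*w**2
k*y(-6) = 28*(-5*(-6)**2) = 28*(-5*36) = 28*(-180) = -5040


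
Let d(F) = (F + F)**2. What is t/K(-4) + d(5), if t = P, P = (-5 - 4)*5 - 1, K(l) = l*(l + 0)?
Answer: 777/8 ≈ 97.125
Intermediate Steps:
K(l) = l**2 (K(l) = l*l = l**2)
d(F) = 4*F**2 (d(F) = (2*F)**2 = 4*F**2)
P = -46 (P = -9*5 - 1 = -45 - 1 = -46)
t = -46
t/K(-4) + d(5) = -46/(-4)**2 + 4*5**2 = -46/16 + 4*25 = (1/16)*(-46) + 100 = -23/8 + 100 = 777/8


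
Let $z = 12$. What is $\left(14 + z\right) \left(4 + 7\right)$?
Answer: $286$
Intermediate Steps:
$\left(14 + z\right) \left(4 + 7\right) = \left(14 + 12\right) \left(4 + 7\right) = 26 \cdot 11 = 286$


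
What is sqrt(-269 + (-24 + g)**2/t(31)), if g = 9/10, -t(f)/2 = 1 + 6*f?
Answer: I*sqrt(31261334)/340 ≈ 16.445*I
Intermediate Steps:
t(f) = -2 - 12*f (t(f) = -2*(1 + 6*f) = -2 - 12*f)
g = 9/10 (g = 9*(1/10) = 9/10 ≈ 0.90000)
sqrt(-269 + (-24 + g)**2/t(31)) = sqrt(-269 + (-24 + 9/10)**2/(-2 - 12*31)) = sqrt(-269 + (-231/10)**2/(-2 - 372)) = sqrt(-269 + (53361/100)/(-374)) = sqrt(-269 + (53361/100)*(-1/374)) = sqrt(-269 - 4851/3400) = sqrt(-919451/3400) = I*sqrt(31261334)/340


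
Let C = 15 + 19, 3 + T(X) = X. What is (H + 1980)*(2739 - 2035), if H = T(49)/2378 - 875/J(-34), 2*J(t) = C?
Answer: 27443156224/20213 ≈ 1.3577e+6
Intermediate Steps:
T(X) = -3 + X
C = 34
J(t) = 17 (J(t) = (½)*34 = 17)
H = -1039984/20213 (H = (-3 + 49)/2378 - 875/17 = 46*(1/2378) - 875*1/17 = 23/1189 - 875/17 = -1039984/20213 ≈ -51.451)
(H + 1980)*(2739 - 2035) = (-1039984/20213 + 1980)*(2739 - 2035) = (38981756/20213)*704 = 27443156224/20213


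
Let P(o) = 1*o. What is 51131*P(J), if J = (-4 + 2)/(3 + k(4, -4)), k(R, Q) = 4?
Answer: -102262/7 ≈ -14609.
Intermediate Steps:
J = -2/7 (J = (-4 + 2)/(3 + 4) = -2/7 ≈ -0.28571)
P(o) = o
51131*P(J) = 51131*(-2/7) = -102262/7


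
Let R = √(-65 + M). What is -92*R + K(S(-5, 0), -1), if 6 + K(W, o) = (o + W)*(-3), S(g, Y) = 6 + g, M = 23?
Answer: -6 - 92*I*√42 ≈ -6.0 - 596.23*I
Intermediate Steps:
K(W, o) = -6 - 3*W - 3*o (K(W, o) = -6 + (o + W)*(-3) = -6 + (W + o)*(-3) = -6 + (-3*W - 3*o) = -6 - 3*W - 3*o)
R = I*√42 (R = √(-65 + 23) = √(-42) = I*√42 ≈ 6.4807*I)
-92*R + K(S(-5, 0), -1) = -92*I*√42 + (-6 - 3*(6 - 5) - 3*(-1)) = -92*I*√42 + (-6 - 3*1 + 3) = -92*I*√42 + (-6 - 3 + 3) = -92*I*√42 - 6 = -6 - 92*I*√42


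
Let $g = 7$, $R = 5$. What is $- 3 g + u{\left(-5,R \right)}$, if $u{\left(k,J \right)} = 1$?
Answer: $-20$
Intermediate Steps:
$- 3 g + u{\left(-5,R \right)} = \left(-3\right) 7 + 1 = -21 + 1 = -20$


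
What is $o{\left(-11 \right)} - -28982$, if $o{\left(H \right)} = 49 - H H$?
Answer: $28910$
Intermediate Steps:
$o{\left(H \right)} = 49 - H^{2}$
$o{\left(-11 \right)} - -28982 = \left(49 - \left(-11\right)^{2}\right) - -28982 = \left(49 - 121\right) + 28982 = -72 + 28982 = 28910$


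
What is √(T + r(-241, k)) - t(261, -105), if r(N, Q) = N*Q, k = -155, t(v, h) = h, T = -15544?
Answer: 105 + √21811 ≈ 252.69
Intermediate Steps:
√(T + r(-241, k)) - t(261, -105) = √(-15544 - 241*(-155)) - 1*(-105) = √(-15544 + 37355) + 105 = √21811 + 105 = 105 + √21811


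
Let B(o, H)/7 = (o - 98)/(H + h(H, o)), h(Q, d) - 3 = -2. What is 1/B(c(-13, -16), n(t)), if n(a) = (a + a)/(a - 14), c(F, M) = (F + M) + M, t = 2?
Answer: -2/3003 ≈ -0.00066600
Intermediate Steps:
h(Q, d) = 1 (h(Q, d) = 3 - 2 = 1)
c(F, M) = F + 2*M
n(a) = 2*a/(-14 + a) (n(a) = (2*a)/(-14 + a) = 2*a/(-14 + a))
B(o, H) = 7*(-98 + o)/(1 + H) (B(o, H) = 7*((o - 98)/(H + 1)) = 7*((-98 + o)/(1 + H)) = 7*(-98 + o)/(1 + H))
1/B(c(-13, -16), n(t)) = 1/(7*(-98 + (-13 + 2*(-16)))/(1 + 2*2/(-14 + 2))) = 1/(7*(-98 + (-13 - 32))/(1 + 2*2/(-12))) = 1/(7*(-98 - 45)/(1 + 2*2*(-1/12))) = 1/(7*(-143)/(1 - 1/3)) = 1/(7*(-143)/(2/3)) = 1/(7*(3/2)*(-143)) = 1/(-3003/2) = -2/3003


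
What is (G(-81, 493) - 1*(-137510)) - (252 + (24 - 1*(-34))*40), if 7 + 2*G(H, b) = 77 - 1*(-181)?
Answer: 270127/2 ≈ 1.3506e+5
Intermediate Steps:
G(H, b) = 251/2 (G(H, b) = -7/2 + (77 - 1*(-181))/2 = -7/2 + (77 + 181)/2 = -7/2 + (½)*258 = -7/2 + 129 = 251/2)
(G(-81, 493) - 1*(-137510)) - (252 + (24 - 1*(-34))*40) = (251/2 - 1*(-137510)) - (252 + (24 - 1*(-34))*40) = (251/2 + 137510) - (252 + (24 + 34)*40) = 275271/2 - (252 + 58*40) = 275271/2 - (252 + 2320) = 275271/2 - 1*2572 = 275271/2 - 2572 = 270127/2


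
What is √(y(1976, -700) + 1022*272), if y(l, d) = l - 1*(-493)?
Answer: √280453 ≈ 529.58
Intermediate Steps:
y(l, d) = 493 + l (y(l, d) = l + 493 = 493 + l)
√(y(1976, -700) + 1022*272) = √((493 + 1976) + 1022*272) = √(2469 + 277984) = √280453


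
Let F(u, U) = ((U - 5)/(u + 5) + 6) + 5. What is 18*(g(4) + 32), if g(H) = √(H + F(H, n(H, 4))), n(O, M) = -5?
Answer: 576 + 30*√5 ≈ 643.08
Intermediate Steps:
F(u, U) = 11 + (-5 + U)/(5 + u) (F(u, U) = ((-5 + U)/(5 + u) + 6) + 5 = (6 + (-5 + U)/(5 + u)) + 5 = 11 + (-5 + U)/(5 + u))
g(H) = √(H + (45 + 11*H)/(5 + H)) (g(H) = √(H + (50 - 5 + 11*H)/(5 + H)) = √(H + (45 + 11*H)/(5 + H)))
18*(g(4) + 32) = 18*(√((45 + 4² + 16*4)/(5 + 4)) + 32) = 18*(√((45 + 16 + 64)/9) + 32) = 18*(√((⅑)*125) + 32) = 18*(√(125/9) + 32) = 18*(5*√5/3 + 32) = 18*(32 + 5*√5/3) = 576 + 30*√5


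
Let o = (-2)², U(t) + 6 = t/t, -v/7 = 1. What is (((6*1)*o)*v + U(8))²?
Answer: 29929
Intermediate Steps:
v = -7 (v = -7*1 = -7)
U(t) = -5 (U(t) = -6 + t/t = -6 + 1 = -5)
o = 4
(((6*1)*o)*v + U(8))² = (((6*1)*4)*(-7) - 5)² = ((6*4)*(-7) - 5)² = (24*(-7) - 5)² = (-168 - 5)² = (-173)² = 29929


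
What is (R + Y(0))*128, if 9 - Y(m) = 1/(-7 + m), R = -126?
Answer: -104704/7 ≈ -14958.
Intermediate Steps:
Y(m) = 9 - 1/(-7 + m)
(R + Y(0))*128 = (-126 + (-64 + 9*0)/(-7 + 0))*128 = (-126 + (-64 + 0)/(-7))*128 = (-126 - ⅐*(-64))*128 = (-126 + 64/7)*128 = -818/7*128 = -104704/7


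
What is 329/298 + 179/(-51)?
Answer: -36563/15198 ≈ -2.4058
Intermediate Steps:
329/298 + 179/(-51) = 329*(1/298) + 179*(-1/51) = 329/298 - 179/51 = -36563/15198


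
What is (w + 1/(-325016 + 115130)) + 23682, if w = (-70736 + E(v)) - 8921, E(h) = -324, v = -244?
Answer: -11816371915/209886 ≈ -56299.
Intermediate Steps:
w = -79981 (w = (-70736 - 324) - 8921 = -71060 - 8921 = -79981)
(w + 1/(-325016 + 115130)) + 23682 = (-79981 + 1/(-325016 + 115130)) + 23682 = (-79981 + 1/(-209886)) + 23682 = (-79981 - 1/209886) + 23682 = -16786892167/209886 + 23682 = -11816371915/209886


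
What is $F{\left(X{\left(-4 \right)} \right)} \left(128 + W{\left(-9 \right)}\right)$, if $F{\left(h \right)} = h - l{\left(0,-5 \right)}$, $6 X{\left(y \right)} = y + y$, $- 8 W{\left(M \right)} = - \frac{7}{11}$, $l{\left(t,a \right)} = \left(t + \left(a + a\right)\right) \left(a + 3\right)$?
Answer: $- \frac{30056}{11} \approx -2732.4$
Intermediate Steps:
$l{\left(t,a \right)} = \left(3 + a\right) \left(t + 2 a\right)$ ($l{\left(t,a \right)} = \left(t + 2 a\right) \left(3 + a\right) = \left(3 + a\right) \left(t + 2 a\right)$)
$W{\left(M \right)} = \frac{7}{88}$ ($W{\left(M \right)} = - \frac{\left(-7\right) \frac{1}{11}}{8} = \left(- \frac{1}{8}\right) \left(- \frac{7}{11}\right) = \frac{7}{88}$)
$X{\left(y \right)} = \frac{y}{3}$ ($X{\left(y \right)} = \frac{y + y}{6} = \frac{2 y}{6} = \frac{y}{3}$)
$F{\left(h \right)} = -20 + h$ ($F{\left(h \right)} = h - \left(2 \left(-5\right)^{2} + 3 \cdot 0 + 6 \left(-5\right) - 0\right) = h - \left(2 \cdot 25 + 0 - 30 + 0\right) = h - \left(50 + 0 - 30 + 0\right) = h - 20 = -20 + h$)
$F{\left(X{\left(-4 \right)} \right)} \left(128 + W{\left(-9 \right)}\right) = \left(-20 + \frac{1}{3} \left(-4\right)\right) \left(128 + \frac{7}{88}\right) = \left(-20 - \frac{4}{3}\right) \frac{11271}{88} = \left(- \frac{64}{3}\right) \frac{11271}{88} = - \frac{30056}{11}$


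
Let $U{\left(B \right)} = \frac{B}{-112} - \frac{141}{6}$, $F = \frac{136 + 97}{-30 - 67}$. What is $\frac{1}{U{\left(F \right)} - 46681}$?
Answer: $- \frac{10864}{507397455} \approx -2.1411 \cdot 10^{-5}$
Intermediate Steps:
$F = - \frac{233}{97}$ ($F = \frac{233}{-97} = 233 \left(- \frac{1}{97}\right) = - \frac{233}{97} \approx -2.4021$)
$U{\left(B \right)} = - \frac{47}{2} - \frac{B}{112}$ ($U{\left(B \right)} = B \left(- \frac{1}{112}\right) - \frac{47}{2} = - \frac{B}{112} - \frac{47}{2} = - \frac{47}{2} - \frac{B}{112}$)
$\frac{1}{U{\left(F \right)} - 46681} = \frac{1}{\left(- \frac{47}{2} - - \frac{233}{10864}\right) - 46681} = \frac{1}{\left(- \frac{47}{2} + \frac{233}{10864}\right) - 46681} = \frac{1}{- \frac{255071}{10864} - 46681} = \frac{1}{- \frac{507397455}{10864}} = - \frac{10864}{507397455}$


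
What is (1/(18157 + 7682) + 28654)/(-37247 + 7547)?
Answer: -740390707/767418300 ≈ -0.96478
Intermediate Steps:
(1/(18157 + 7682) + 28654)/(-37247 + 7547) = (1/25839 + 28654)/(-29700) = (1/25839 + 28654)*(-1/29700) = (740390707/25839)*(-1/29700) = -740390707/767418300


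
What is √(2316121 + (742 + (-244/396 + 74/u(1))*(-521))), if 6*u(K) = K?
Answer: √2271501562/33 ≈ 1444.3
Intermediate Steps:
u(K) = K/6
√(2316121 + (742 + (-244/396 + 74/u(1))*(-521))) = √(2316121 + (742 + (-244/396 + 74/(((⅙)*1)))*(-521))) = √(2316121 + (742 + (-244*1/396 + 74/(⅙))*(-521))) = √(2316121 + (742 + (-61/99 + 74*6)*(-521))) = √(2316121 + (742 + (-61/99 + 444)*(-521))) = √(2316121 + (742 + (43895/99)*(-521))) = √(2316121 + (742 - 22869295/99)) = √(2316121 - 22795837/99) = √(206500142/99) = √2271501562/33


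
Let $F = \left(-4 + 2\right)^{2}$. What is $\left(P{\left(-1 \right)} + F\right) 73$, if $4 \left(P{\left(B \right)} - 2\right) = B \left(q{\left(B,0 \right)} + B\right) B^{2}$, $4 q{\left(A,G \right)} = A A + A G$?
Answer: $\frac{7227}{16} \approx 451.69$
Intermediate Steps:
$F = 4$ ($F = \left(-2\right)^{2} = 4$)
$q{\left(A,G \right)} = \frac{A^{2}}{4} + \frac{A G}{4}$ ($q{\left(A,G \right)} = \frac{A A + A G}{4} = \frac{A^{2} + A G}{4} = \frac{A^{2}}{4} + \frac{A G}{4}$)
$P{\left(B \right)} = 2 + \frac{B^{3} \left(B + \frac{B^{2}}{4}\right)}{4}$ ($P{\left(B \right)} = 2 + \frac{B \left(\frac{B \left(B + 0\right)}{4} + B\right) B^{2}}{4} = 2 + \frac{B \left(\frac{B B}{4} + B\right) B^{2}}{4} = 2 + \frac{B \left(\frac{B^{2}}{4} + B\right) B^{2}}{4} = 2 + \frac{B \left(B + \frac{B^{2}}{4}\right) B^{2}}{4} = 2 + \frac{B^{3} \left(B + \frac{B^{2}}{4}\right)}{4}$)
$\left(P{\left(-1 \right)} + F\right) 73 = \left(\left(2 + \frac{\left(-1\right)^{4}}{4} + \frac{\left(-1\right)^{5}}{16}\right) + 4\right) 73 = \left(\left(2 + \frac{1}{4} \cdot 1 + \frac{1}{16} \left(-1\right)\right) + 4\right) 73 = \left(\left(2 + \frac{1}{4} - \frac{1}{16}\right) + 4\right) 73 = \left(\frac{35}{16} + 4\right) 73 = \frac{99}{16} \cdot 73 = \frac{7227}{16}$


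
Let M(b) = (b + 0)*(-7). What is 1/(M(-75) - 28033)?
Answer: -1/27508 ≈ -3.6353e-5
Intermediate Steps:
M(b) = -7*b (M(b) = b*(-7) = -7*b)
1/(M(-75) - 28033) = 1/(-7*(-75) - 28033) = 1/(525 - 28033) = 1/(-27508) = -1/27508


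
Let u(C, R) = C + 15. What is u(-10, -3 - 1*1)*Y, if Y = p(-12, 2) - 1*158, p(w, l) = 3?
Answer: -775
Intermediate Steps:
u(C, R) = 15 + C
Y = -155 (Y = 3 - 1*158 = 3 - 158 = -155)
u(-10, -3 - 1*1)*Y = (15 - 10)*(-155) = 5*(-155) = -775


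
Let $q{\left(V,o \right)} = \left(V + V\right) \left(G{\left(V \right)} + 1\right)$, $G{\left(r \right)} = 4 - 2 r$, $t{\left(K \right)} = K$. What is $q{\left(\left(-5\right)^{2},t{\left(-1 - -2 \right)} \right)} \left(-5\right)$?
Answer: $11250$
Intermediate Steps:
$q{\left(V,o \right)} = 2 V \left(5 - 2 V\right)$ ($q{\left(V,o \right)} = \left(V + V\right) \left(\left(4 - 2 V\right) + 1\right) = 2 V \left(5 - 2 V\right)$)
$q{\left(\left(-5\right)^{2},t{\left(-1 - -2 \right)} \right)} \left(-5\right) = 2 \left(-5\right)^{2} \left(5 - 2 \left(-5\right)^{2}\right) \left(-5\right) = 2 \cdot 25 \left(5 - 50\right) \left(-5\right) = 2 \cdot 25 \left(-45\right) \left(-5\right) = \left(-2250\right) \left(-5\right) = 11250$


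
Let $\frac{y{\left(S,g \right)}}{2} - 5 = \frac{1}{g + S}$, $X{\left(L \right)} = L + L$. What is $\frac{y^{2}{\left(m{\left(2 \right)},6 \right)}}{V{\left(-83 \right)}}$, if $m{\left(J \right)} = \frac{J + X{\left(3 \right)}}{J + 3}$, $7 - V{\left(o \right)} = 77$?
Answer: $- \frac{7605}{5054} \approx -1.5047$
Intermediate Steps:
$X{\left(L \right)} = 2 L$
$V{\left(o \right)} = -70$ ($V{\left(o \right)} = 7 - 77 = -70$)
$m{\left(J \right)} = \frac{6 + J}{3 + J}$ ($m{\left(J \right)} = \frac{J + 2 \cdot 3}{J + 3} = \frac{J + 6}{3 + J} = \frac{6 + J}{3 + J}$)
$y{\left(S,g \right)} = 10 + \frac{2}{S + g}$ ($y{\left(S,g \right)} = 10 + \frac{2}{g + S} = 10 + \frac{2}{S + g}$)
$\frac{y^{2}{\left(m{\left(2 \right)},6 \right)}}{V{\left(-83 \right)}} = \frac{\left(\frac{2 \left(1 + 5 \frac{6 + 2}{3 + 2} + 5 \cdot 6\right)}{\frac{6 + 2}{3 + 2} + 6}\right)^{2}}{-70} = \left(\frac{2 \left(1 + 5 \cdot \frac{1}{5} \cdot 8 + 30\right)}{\frac{1}{5} \cdot 8 + 6}\right)^{2} \left(- \frac{1}{70}\right) = \left(\frac{2 \left(1 + 5 \cdot \frac{8}{5} + 30\right)}{\frac{8}{5} + 6}\right)^{2} \left(- \frac{1}{70}\right) = \left(\frac{2 \left(1 + 8 + 30\right)}{\frac{38}{5}}\right)^{2} \left(- \frac{1}{70}\right) = \left(2 \cdot \frac{5}{38} \cdot 39\right)^{2} \left(- \frac{1}{70}\right) = \left(\frac{195}{19}\right)^{2} \left(- \frac{1}{70}\right) = \frac{38025}{361} \left(- \frac{1}{70}\right) = - \frac{7605}{5054}$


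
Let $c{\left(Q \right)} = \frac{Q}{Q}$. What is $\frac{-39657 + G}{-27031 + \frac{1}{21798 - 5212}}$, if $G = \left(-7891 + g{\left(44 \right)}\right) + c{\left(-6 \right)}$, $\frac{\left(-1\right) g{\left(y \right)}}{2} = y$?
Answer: $\frac{158014822}{89667233} \approx 1.7622$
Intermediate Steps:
$g{\left(y \right)} = - 2 y$
$c{\left(Q \right)} = 1$
$G = -7978$ ($G = \left(-7891 - 88\right) + 1 = -7979 + 1 = -7978$)
$\frac{-39657 + G}{-27031 + \frac{1}{21798 - 5212}} = \frac{-39657 - 7978}{-27031 + \frac{1}{21798 - 5212}} = - \frac{47635}{-27031 + \frac{1}{16586}} = - \frac{47635}{- \frac{448336165}{16586}} = \left(-47635\right) \left(- \frac{16586}{448336165}\right) = \frac{158014822}{89667233}$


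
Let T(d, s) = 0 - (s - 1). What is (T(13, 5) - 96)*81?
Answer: -8100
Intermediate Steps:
T(d, s) = 1 - s (T(d, s) = 0 - (-1 + s) = 0 + (1 - s) = 1 - s)
(T(13, 5) - 96)*81 = ((1 - 1*5) - 96)*81 = ((1 - 5) - 96)*81 = (-4 - 96)*81 = -100*81 = -8100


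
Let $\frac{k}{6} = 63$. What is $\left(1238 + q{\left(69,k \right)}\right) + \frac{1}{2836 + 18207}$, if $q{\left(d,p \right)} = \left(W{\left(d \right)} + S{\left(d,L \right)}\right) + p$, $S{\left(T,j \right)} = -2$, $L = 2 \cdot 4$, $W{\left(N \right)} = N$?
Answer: $\frac{35415370}{21043} \approx 1683.0$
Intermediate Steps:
$k = 378$ ($k = 6 \cdot 63 = 378$)
$L = 8$
$q{\left(d,p \right)} = -2 + d + p$ ($q{\left(d,p \right)} = \left(d - 2\right) + p = \left(-2 + d\right) + p = -2 + d + p$)
$\left(1238 + q{\left(69,k \right)}\right) + \frac{1}{2836 + 18207} = \left(1238 + \left(-2 + 69 + 378\right)\right) + \frac{1}{2836 + 18207} = \left(1238 + 445\right) + \frac{1}{21043} = 1683 + \frac{1}{21043} = \frac{35415370}{21043}$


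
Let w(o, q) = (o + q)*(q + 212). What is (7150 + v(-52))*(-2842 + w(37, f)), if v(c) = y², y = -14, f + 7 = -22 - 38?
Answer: -52832432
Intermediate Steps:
f = -67 (f = -7 + (-22 - 38) = -7 - 60 = -67)
w(o, q) = (212 + q)*(o + q) (w(o, q) = (o + q)*(212 + q) = (212 + q)*(o + q))
v(c) = 196 (v(c) = (-14)² = 196)
(7150 + v(-52))*(-2842 + w(37, f)) = (7150 + 196)*(-2842 + ((-67)² + 212*37 + 212*(-67) + 37*(-67))) = 7346*(-2842 + (4489 + 7844 - 14204 - 2479)) = 7346*(-2842 - 4350) = 7346*(-7192) = -52832432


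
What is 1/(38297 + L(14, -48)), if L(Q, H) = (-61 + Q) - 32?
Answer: 1/38218 ≈ 2.6166e-5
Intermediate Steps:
L(Q, H) = -93 + Q
1/(38297 + L(14, -48)) = 1/(38297 + (-93 + 14)) = 1/(38297 - 79) = 1/38218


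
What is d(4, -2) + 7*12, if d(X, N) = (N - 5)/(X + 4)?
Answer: 665/8 ≈ 83.125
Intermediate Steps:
d(X, N) = (-5 + N)/(4 + X)
d(4, -2) + 7*12 = (-5 - 2)/(4 + 4) + 7*12 = -7/8 + 84 = 665/8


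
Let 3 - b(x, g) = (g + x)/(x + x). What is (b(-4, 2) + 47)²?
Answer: 39601/16 ≈ 2475.1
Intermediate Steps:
b(x, g) = 3 - (g + x)/(2*x) (b(x, g) = 3 - (g + x)/(x + x) = 3 - (g + x)/(2*x))
(b(-4, 2) + 47)² = ((½)*(-1*2 + 5*(-4))/(-4) + 47)² = ((½)*(-¼)*(-2 - 20) + 47)² = ((½)*(-¼)*(-22) + 47)² = (11/4 + 47)² = (199/4)² = 39601/16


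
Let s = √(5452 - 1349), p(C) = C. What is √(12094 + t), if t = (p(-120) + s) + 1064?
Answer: √(13038 + √4103) ≈ 114.46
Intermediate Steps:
s = √4103 ≈ 64.055
t = 944 + √4103 (t = (-120 + √4103) + 1064 = 944 + √4103 ≈ 1008.1)
√(12094 + t) = √(12094 + (944 + √4103)) = √(13038 + √4103)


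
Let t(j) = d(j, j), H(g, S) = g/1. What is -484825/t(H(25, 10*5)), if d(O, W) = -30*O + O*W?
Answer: 19393/5 ≈ 3878.6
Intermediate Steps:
H(g, S) = g (H(g, S) = g*1 = g)
t(j) = j*(-30 + j)
-484825/t(H(25, 10*5)) = -484825*1/(25*(-30 + 25)) = -484825/(25*(-5)) = -484825/(-125) = -484825*(-1/125) = 19393/5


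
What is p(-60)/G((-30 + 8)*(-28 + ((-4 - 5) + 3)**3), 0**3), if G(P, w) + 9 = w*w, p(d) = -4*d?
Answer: -80/3 ≈ -26.667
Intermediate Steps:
G(P, w) = -9 + w**2 (G(P, w) = -9 + w*w = -9 + w**2)
p(-60)/G((-30 + 8)*(-28 + ((-4 - 5) + 3)**3), 0**3) = (-4*(-60))/(-9 + (0**3)**2) = 240/(-9 + 0**2) = 240/(-9 + 0) = 240/(-9) = 240*(-1/9) = -80/3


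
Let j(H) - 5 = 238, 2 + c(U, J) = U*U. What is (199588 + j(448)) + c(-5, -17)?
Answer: 199854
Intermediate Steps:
c(U, J) = -2 + U² (c(U, J) = -2 + U*U = -2 + U²)
j(H) = 243 (j(H) = 5 + 238 = 243)
(199588 + j(448)) + c(-5, -17) = (199588 + 243) + (-2 + (-5)²) = 199831 + (-2 + 25) = 199831 + 23 = 199854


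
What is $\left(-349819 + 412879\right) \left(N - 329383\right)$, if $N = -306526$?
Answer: $-40100421540$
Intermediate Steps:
$\left(-349819 + 412879\right) \left(N - 329383\right) = \left(-349819 + 412879\right) \left(-306526 - 329383\right) = 63060 \left(-635909\right) = -40100421540$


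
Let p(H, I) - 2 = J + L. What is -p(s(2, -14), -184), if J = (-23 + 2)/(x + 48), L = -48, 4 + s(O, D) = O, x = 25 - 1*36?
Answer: 1723/37 ≈ 46.568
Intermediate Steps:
x = -11 (x = 25 - 36 = -11)
s(O, D) = -4 + O
J = -21/37 (J = (-23 + 2)/(-11 + 48) = -21/37 ≈ -0.56757)
p(H, I) = -1723/37 (p(H, I) = 2 + (-21/37 - 48) = 2 - 1797/37 = -1723/37)
-p(s(2, -14), -184) = -1*(-1723/37) = 1723/37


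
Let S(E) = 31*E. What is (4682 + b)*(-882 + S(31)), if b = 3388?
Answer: 637530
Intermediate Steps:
(4682 + b)*(-882 + S(31)) = (4682 + 3388)*(-882 + 31*31) = 8070*(-882 + 961) = 8070*79 = 637530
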